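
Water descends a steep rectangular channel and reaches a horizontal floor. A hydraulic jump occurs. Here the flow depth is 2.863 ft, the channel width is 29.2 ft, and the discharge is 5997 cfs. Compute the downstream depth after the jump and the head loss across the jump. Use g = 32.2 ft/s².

y₂ = 28.85 ft; ΔE = 53.13 ft

q = Q/b = 5997/29.2 = 205.4 ft²/s; V₁ = q/y₁ = 71.73 ft/s. Fr₁ = V₁/√(g·y₁) = 7.471.
By Bélanger, y₂/y₁ = ½[√(1 + 8Fr₁²) − 1] = ½[√447.55 − 1] = 10.08.
y₂ = 10.08 × 2.863 = 28.85 ft.
V₂ = q/y₂ = 205.4/28.85 = 7.118 ft/s. E₁ = y₁ + V₁²/2g = 82.77 ft; E₂ = y₂ + V₂²/2g = 29.64 ft. ΔE = E₁ − E₂ = 53.13 ft.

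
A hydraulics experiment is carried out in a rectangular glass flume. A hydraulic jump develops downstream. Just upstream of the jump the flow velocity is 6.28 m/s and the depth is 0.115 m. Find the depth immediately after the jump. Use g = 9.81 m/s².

Fr₁ = V₁/√(g·y₁) = 6.28/√(9.81×0.115) = 5.91.
From the momentum equation for a rectangular channel, y₂/y₁ = ½[√(1 + 8Fr₁²) − 1] = ½[√280.7 − 1] = 7.88.
y₂ = 7.88 × 0.115 = 0.906 m.

y₂ = 0.906 m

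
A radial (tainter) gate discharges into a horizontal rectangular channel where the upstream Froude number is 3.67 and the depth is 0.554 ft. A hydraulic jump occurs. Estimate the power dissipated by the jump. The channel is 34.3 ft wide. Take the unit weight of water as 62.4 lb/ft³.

Fr₁ = 3.67 (given).
Bélanger equation: y₂/y₁ = ½[√(1 + 8Fr₁²) − 1] = ½[√108.8 − 1] = 4.71.
y₂ = 4.71 × 0.554 = 2.61 ft.
Head loss: ΔE = (y₂ − y₁)³/(4y₁y₂) = (2.61 − 0.554)³/(4×0.554×2.61) = 8.71/5.79 = 1.51 ft.
V₁ = Fr₁·√(g·y₁) = 3.67×√(32.2×0.554) = 15.5 ft/s; q = V₁·y₁ = 8.59 ft²/s. Q = q·b = 8.59 × 34.3 = 295 cfs. P = γ·Q·ΔE/550 = 62.4 × 295 × 1.51 / 550 = 50.3 hp.

P = 50.3 hp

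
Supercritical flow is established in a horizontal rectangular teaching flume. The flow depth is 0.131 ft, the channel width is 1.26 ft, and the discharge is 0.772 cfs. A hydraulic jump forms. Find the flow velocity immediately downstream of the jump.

V₂ = 1.70 ft/s

q = Q/b = 0.772/1.26 = 0.613 ft²/s; V₁ = q/y₁ = 4.68 ft/s. Fr₁ = V₁/√(g·y₁) = 2.28.
By Bélanger, y₂/y₁ = ½[√(1 + 8Fr₁²) − 1] = ½[√42.49 − 1] = 2.76.
y₂ = 2.76 × 0.131 = 0.361 ft.
V₂ = q/y₂ = 0.613/0.361 = 1.70 ft/s.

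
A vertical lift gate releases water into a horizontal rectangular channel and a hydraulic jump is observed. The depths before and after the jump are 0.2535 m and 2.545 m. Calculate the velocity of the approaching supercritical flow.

For a rectangular channel the momentum equation gives q² = ½·g·y₁·y₂·(y₁ + y₂) = ½×9.81×0.2535×2.545×2.798 = 8.856.
q = √8.856 = 2.976 m²/s.
V₁ = q/y₁ = 2.976/0.2535 = 11.74 m/s.

V₁ = 11.74 m/s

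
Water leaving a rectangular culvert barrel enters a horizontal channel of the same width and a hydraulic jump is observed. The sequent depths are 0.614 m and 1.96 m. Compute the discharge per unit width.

q = 3.90 m²/s

For a rectangular channel the momentum equation gives q² = ½·g·y₁·y₂·(y₁ + y₂) = ½×9.81×0.614×1.96×2.57 = 15.2.
q = √15.2 = 3.90 m²/s.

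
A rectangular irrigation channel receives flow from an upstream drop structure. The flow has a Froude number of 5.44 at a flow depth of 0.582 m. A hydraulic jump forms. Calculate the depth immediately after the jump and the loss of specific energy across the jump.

y₂ = 4.20 m; ΔE = 4.83 m

Fr₁ = 5.44 (given).
Bélanger equation: y₂/y₁ = ½[√(1 + 8Fr₁²) − 1] = ½[√237.7 − 1] = 7.21.
y₂ = 7.21 × 0.582 = 4.20 m.
Head loss: ΔE = (y₂ − y₁)³/(4y₁y₂) = (4.20 − 0.582)³/(4×0.582×4.20) = 47.2/9.77 = 4.83 m.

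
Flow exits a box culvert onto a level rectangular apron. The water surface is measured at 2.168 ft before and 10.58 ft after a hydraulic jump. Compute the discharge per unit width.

q = 68.61 ft²/s

For a rectangular channel the momentum equation gives q² = ½·g·y₁·y₂·(y₁ + y₂) = ½×32.2×2.168×10.58×12.75 = 4708.
q = √4708 = 68.61 ft²/s.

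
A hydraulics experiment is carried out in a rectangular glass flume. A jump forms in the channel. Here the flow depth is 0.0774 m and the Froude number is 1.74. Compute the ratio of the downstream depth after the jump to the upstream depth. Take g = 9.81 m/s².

y₂/y₁ = 2.01

Fr₁ = 1.74 (given).
By Bélanger, y₂/y₁ = ½[√(1 + 8Fr₁²) − 1] = ½[√25.22 − 1] = 2.01.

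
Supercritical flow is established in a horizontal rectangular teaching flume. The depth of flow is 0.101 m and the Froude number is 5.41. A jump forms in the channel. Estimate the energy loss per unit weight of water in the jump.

Fr₁ = 5.41 (given).
Conjugate-depth relation: y₂/y₁ = ½[√(1 + 8Fr₁²) − 1] = ½[√235.1 − 1] = 7.17.
y₂ = 7.17 × 0.101 = 0.724 m.
Head loss: ΔE = (y₂ − y₁)³/(4y₁y₂) = (0.724 − 0.101)³/(4×0.101×0.724) = 0.242/0.292 = 0.826 m.

ΔE = 0.826 m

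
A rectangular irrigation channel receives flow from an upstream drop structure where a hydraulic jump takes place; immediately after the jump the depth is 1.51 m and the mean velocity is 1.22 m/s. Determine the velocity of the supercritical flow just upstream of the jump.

Fr₂ = V₂/√(g·y₂) = 1.22/√(9.81×1.51) = 0.317.
Applying the sequent-depth relation in reverse, y₁/y₂ = ½[√(1 + 8Fr₂²) − 1] = ½[√1.804 − 1] = 0.172.
y₁ = 0.172 × 1.51 = 0.259 m.
V₁ = q/y₁ = 1.84/0.259 = 7.11 m/s.

V₁ = 7.11 m/s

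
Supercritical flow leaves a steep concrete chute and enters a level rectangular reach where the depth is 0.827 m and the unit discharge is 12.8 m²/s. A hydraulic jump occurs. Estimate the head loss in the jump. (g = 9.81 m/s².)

ΔE = 6.85 m

V₁ = q/y₁ = 12.8/0.827 = 15.5 m/s. Fr₁ = V₁/√(g·y₁) = 15.5/√(9.81×0.827) = 5.43.
By Bélanger, y₂/y₁ = ½[√(1 + 8Fr₁²) − 1] = ½[√237.2 − 1] = 7.20.
y₂ = 7.20 × 0.827 = 5.96 m.
Head loss: ΔE = (y₂ − y₁)³/(4y₁y₂) = (5.96 − 0.827)³/(4×0.827×5.96) = 135/19.7 = 6.85 m.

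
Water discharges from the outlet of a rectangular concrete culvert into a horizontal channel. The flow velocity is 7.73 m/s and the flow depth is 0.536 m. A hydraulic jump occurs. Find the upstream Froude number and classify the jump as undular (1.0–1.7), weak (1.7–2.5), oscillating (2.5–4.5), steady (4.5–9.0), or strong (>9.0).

Fr₁ = V₁/√(g·y₁) = 7.73/√(9.81×0.536) = 3.37.
Fr₁ = 3.37 lies in the oscillating range.

Fr₁ = 3.37; oscillating jump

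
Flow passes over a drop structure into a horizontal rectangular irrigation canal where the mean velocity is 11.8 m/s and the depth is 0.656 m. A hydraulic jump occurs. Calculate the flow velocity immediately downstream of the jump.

V₂ = 1.94 m/s

Fr₁ = V₁/√(g·y₁) = 11.8/√(9.81×0.656) = 4.65.
Conjugate-depth relation: y₂/y₁ = ½[√(1 + 8Fr₁²) − 1] = ½[√174.1 − 1] = 6.10.
y₂ = 6.10 × 0.656 = 4.00 m.
q = V₁·y₁ = 11.8 × 0.656 = 7.74 m²/s.
V₂ = q/y₂ = 7.74/4.00 = 1.94 m/s.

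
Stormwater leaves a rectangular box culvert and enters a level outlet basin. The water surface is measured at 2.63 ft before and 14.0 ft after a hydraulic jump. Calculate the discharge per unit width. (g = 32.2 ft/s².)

q = 99.3 ft²/s

For a rectangular channel the momentum equation gives q² = ½·g·y₁·y₂·(y₁ + y₂) = ½×32.2×2.63×14.0×16.6 = 9858.
q = √9858 = 99.3 ft²/s.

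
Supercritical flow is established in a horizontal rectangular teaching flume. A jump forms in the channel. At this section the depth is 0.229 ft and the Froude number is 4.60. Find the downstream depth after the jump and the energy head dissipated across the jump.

Fr₁ = 4.60 (given).
Bélanger equation: y₂/y₁ = ½[√(1 + 8Fr₁²) − 1] = ½[√170.3 − 1] = 6.02.
y₂ = 6.02 × 0.229 = 1.38 ft.
Head loss: ΔE = (y₂ − y₁)³/(4y₁y₂) = (1.38 − 0.229)³/(4×0.229×1.38) = 1.52/1.26 = 1.21 ft.

y₂ = 1.38 ft; ΔE = 1.21 ft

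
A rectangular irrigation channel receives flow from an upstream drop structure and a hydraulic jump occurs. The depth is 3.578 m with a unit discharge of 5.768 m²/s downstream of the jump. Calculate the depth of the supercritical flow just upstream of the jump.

V₂ = q/y₂ = 5.768/3.578 = 1.612 m/s; Fr₂ = V₂/√(g·y₂) = 0.2721.
Applying the sequent-depth relation in reverse, y₁/y₂ = ½[√(1 + 8Fr₂²) − 1] = ½[√1.5923 − 1] = 0.1309.
y₁ = 0.1309 × 3.578 = 0.4685 m.

y₁ = 0.4685 m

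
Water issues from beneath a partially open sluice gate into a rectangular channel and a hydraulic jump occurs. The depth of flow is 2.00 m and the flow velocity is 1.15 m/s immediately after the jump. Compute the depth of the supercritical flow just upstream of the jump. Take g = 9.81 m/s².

y₁ = 0.241 m

Fr₂ = V₂/√(g·y₂) = 1.15/√(9.81×2.00) = 0.260.
Applying the sequent-depth relation in reverse, y₁/y₂ = ½[√(1 + 8Fr₂²) − 1] = ½[√1.539 − 1] = 0.120.
y₁ = 0.120 × 2.00 = 0.241 m.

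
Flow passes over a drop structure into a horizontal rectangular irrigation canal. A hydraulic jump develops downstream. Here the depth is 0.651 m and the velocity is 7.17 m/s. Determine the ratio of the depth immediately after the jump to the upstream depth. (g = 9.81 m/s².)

y₂/y₁ = 3.54

Fr₁ = V₁/√(g·y₁) = 7.17/√(9.81×0.651) = 2.84.
From the momentum equation for a rectangular channel, y₂/y₁ = ½[√(1 + 8Fr₁²) − 1] = ½[√65.40 − 1] = 3.54.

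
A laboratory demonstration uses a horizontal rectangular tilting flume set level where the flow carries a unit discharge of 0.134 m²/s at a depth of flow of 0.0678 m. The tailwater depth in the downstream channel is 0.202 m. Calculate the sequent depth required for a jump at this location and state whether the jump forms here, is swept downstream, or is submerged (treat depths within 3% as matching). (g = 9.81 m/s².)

V₁ = q/y₁ = 0.134/0.0678 = 1.98 m/s. Fr₁ = V₁/√(g·y₁) = 1.98/√(9.81×0.0678) = 2.42.
Bélanger equation: y₂/y₁ = ½[√(1 + 8Fr₁²) − 1] = ½[√47.98 − 1] = 2.96.
y₂ = 2.96 × 0.0678 = 0.201 m.
Tailwater y_tw = 0.202 m: y_tw ≈ y₂, so the jump forms here.

y₂ = 0.201 m; the jump forms here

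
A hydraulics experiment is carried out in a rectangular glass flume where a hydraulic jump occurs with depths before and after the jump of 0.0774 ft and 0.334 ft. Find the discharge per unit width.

q = 0.414 ft²/s

For a rectangular channel the momentum equation gives q² = ½·g·y₁·y₂·(y₁ + y₂) = ½×32.2×0.0774×0.334×0.411 = 0.171.
q = √0.171 = 0.414 ft²/s.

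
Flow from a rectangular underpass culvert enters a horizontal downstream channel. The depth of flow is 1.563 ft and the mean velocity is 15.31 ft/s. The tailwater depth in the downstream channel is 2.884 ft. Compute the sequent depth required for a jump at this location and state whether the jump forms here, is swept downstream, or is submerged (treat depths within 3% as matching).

Fr₁ = V₁/√(g·y₁) = 15.31/√(32.2×1.563) = 2.158.
By Bélanger, y₂/y₁ = ½[√(1 + 8Fr₁²) − 1] = ½[√38.259 − 1] = 2.593.
y₂ = 2.593 × 1.563 = 4.052 ft.
Tailwater y_tw = 2.884 ft: y_tw < y₂, so the jump is swept downstream.

y₂ = 4.052 ft; the jump is swept downstream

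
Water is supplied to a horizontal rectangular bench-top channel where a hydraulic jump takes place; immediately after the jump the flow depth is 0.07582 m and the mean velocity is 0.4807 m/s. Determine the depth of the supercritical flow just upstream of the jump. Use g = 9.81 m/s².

Fr₂ = V₂/√(g·y₂) = 0.4807/√(9.81×0.07582) = 0.5574.
Since the conjugate-depth ratio holds either way, y₁/y₂ = ½[√(1 + 8Fr₂²) − 1] = ½[√3.4853 − 1] = 0.4335.
y₁ = 0.4335 × 0.07582 = 0.03286 m.

y₁ = 0.03286 m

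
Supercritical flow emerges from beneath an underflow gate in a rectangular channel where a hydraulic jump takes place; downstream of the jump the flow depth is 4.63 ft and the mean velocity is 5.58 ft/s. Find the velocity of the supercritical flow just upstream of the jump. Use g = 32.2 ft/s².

Fr₂ = V₂/√(g·y₂) = 5.58/√(32.2×4.63) = 0.457.
From the momentum equation (using Fr₂), y₁/y₂ = ½[√(1 + 8Fr₂²) − 1] = ½[√2.671 − 1] = 0.317.
y₁ = 0.317 × 4.63 = 1.47 ft.
V₁ = q/y₁ = 25.8/1.47 = 17.6 ft/s.

V₁ = 17.6 ft/s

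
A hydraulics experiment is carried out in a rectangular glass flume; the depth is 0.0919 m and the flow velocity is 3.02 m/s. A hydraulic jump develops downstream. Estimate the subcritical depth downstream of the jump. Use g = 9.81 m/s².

y₂ = 0.370 m

Fr₁ = V₁/√(g·y₁) = 3.02/√(9.81×0.0919) = 3.18.
From the momentum equation for a rectangular channel, y₂/y₁ = ½[√(1 + 8Fr₁²) − 1] = ½[√81.93 − 1] = 4.03.
y₂ = 4.03 × 0.0919 = 0.370 m.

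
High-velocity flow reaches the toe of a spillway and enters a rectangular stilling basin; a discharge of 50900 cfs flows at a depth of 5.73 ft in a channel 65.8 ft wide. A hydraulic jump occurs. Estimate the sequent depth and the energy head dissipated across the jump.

y₂ = 77.7 ft; ΔE = 209 ft

q = Q/b = 50900/65.8 = 774 ft²/s; V₁ = q/y₁ = 135 ft/s. Fr₁ = V₁/√(g·y₁) = 9.94.
Conjugate-depth relation: y₂/y₁ = ½[√(1 + 8Fr₁²) − 1] = ½[√791.2 − 1] = 13.6.
y₂ = 13.6 × 5.73 = 77.7 ft.
V₂ = q/y₂ = 774/77.7 = 9.95 ft/s. E₁ = y₁ + V₁²/2g = 289 ft; E₂ = y₂ + V₂²/2g = 79.3 ft. ΔE = E₁ − E₂ = 209 ft.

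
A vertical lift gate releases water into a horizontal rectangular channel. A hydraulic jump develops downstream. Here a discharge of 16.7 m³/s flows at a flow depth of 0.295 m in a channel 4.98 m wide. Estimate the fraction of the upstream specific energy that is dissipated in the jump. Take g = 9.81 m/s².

ΔE/E₁ = 0.604 (60.4%)

q = Q/b = 16.7/4.98 = 3.35 m²/s; V₁ = q/y₁ = 11.4 m/s. Fr₁ = V₁/√(g·y₁) = 6.68.
From the momentum equation for a rectangular channel, y₂/y₁ = ½[√(1 + 8Fr₁²) − 1] = ½[√358.2 − 1] = 8.96.
y₂ = 8.96 × 0.295 = 2.64 m.
E₁ = y₁ + V₁²/2g = 6.88 m. ΔE = (y₂ − y₁)³/(4y₁y₂) = 4.15 m. ΔE/E₁ = 4.15/6.88 = 0.604.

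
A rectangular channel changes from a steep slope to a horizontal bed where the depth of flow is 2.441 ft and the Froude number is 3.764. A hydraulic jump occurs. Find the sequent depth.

Fr₁ = 3.764 (given).
From the momentum equation for a rectangular channel, y₂/y₁ = ½[√(1 + 8Fr₁²) − 1] = ½[√114.34 − 1] = 4.847.
y₂ = 4.847 × 2.441 = 11.83 ft.

y₂ = 11.83 ft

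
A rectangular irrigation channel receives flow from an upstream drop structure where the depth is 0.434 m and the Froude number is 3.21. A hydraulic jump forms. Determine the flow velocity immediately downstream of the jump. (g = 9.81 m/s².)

V₂ = 1.63 m/s

Fr₁ = 3.21 (given).
By Bélanger, y₂/y₁ = ½[√(1 + 8Fr₁²) − 1] = ½[√83.43 − 1] = 4.07.
y₂ = 4.07 × 0.434 = 1.77 m.
V₁ = Fr₁·√(g·y₁) = 3.21×√(9.81×0.434) = 6.62 m/s; q = V₁·y₁ = 2.87 m²/s.
V₂ = q/y₂ = 2.87/1.77 = 1.63 m/s.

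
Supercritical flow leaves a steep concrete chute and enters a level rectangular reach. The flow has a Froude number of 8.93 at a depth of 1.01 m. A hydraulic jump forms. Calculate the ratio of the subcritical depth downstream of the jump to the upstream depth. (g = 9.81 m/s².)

y₂/y₁ = 12.1

Fr₁ = 8.93 (given).
From the momentum equation for a rectangular channel, y₂/y₁ = ½[√(1 + 8Fr₁²) − 1] = ½[√639.0 − 1] = 12.1.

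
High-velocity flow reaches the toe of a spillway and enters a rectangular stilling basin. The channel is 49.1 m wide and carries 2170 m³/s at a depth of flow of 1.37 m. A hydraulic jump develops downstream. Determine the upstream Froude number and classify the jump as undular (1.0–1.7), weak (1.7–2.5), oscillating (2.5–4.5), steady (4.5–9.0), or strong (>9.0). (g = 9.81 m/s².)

Fr₁ = 8.80; steady jump

q = Q/b = 2170/49.1 = 44.2 m²/s; V₁ = q/y₁ = 32.3 m/s. Fr₁ = V₁/√(g·y₁) = 8.80.
Fr₁ = 8.80 lies in the steady range.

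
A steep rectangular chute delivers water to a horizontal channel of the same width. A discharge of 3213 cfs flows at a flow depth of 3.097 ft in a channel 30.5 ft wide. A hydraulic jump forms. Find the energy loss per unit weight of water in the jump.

ΔE = 6.660 ft

q = Q/b = 3213/30.5 = 105.3 ft²/s; V₁ = q/y₁ = 34.01 ft/s. Fr₁ = V₁/√(g·y₁) = 3.406.
Sequent-depth ratio: y₂/y₁ = ½[√(1 + 8Fr₁²) − 1] = ½[√93.818 − 1] = 4.343.
y₂ = 4.343 × 3.097 = 13.45 ft.
V₂ = q/y₂ = 105.3/13.45 = 7.832 ft/s. E₁ = y₁ + V₁²/2g = 21.06 ft; E₂ = y₂ + V₂²/2g = 14.40 ft. ΔE = E₁ − E₂ = 6.660 ft.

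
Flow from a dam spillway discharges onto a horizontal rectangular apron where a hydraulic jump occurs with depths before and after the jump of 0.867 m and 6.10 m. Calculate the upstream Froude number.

For a rectangular channel the momentum equation gives q² = ½·g·y₁·y₂·(y₁ + y₂) = ½×9.81×0.867×6.10×6.97 = 181.
q = √181 = 13.4 m²/s.
V₁ = q/y₁ = 15.5 m/s; Fr₁ = V₁/√(g·y₁) = 5.32.

Fr₁ = 5.32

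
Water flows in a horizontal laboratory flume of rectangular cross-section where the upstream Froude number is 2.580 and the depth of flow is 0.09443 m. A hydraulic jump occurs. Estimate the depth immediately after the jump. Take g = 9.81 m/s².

y₂ = 0.3005 m

Fr₁ = 2.580 (given).
By Bélanger, y₂/y₁ = ½[√(1 + 8Fr₁²) − 1] = ½[√54.251 − 1] = 3.183.
y₂ = 3.183 × 0.09443 = 0.3005 m.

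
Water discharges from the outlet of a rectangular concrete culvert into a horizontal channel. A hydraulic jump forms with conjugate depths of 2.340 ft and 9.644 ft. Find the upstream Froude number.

Fr₁ = 3.249

For a rectangular channel the momentum equation gives q² = ½·g·y₁·y₂·(y₁ + y₂) = ½×32.2×2.340×9.644×11.98 = 4354.
q = √4354 = 65.99 ft²/s.
V₁ = q/y₁ = 28.20 ft/s; Fr₁ = V₁/√(g·y₁) = 3.249.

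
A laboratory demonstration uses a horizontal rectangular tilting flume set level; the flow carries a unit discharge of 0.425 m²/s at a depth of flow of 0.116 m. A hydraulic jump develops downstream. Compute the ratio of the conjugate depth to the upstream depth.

V₁ = q/y₁ = 0.425/0.116 = 3.66 m/s. Fr₁ = V₁/√(g·y₁) = 3.66/√(9.81×0.116) = 3.43.
Sequent-depth ratio: y₂/y₁ = ½[√(1 + 8Fr₁²) − 1] = ½[√95.37 − 1] = 4.38.

y₂/y₁ = 4.38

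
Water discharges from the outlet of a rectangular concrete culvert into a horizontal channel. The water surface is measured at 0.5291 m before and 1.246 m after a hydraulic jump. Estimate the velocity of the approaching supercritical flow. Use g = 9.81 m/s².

V₁ = 4.528 m/s

For a rectangular channel the momentum equation gives q² = ½·g·y₁·y₂·(y₁ + y₂) = ½×9.81×0.5291×1.246×1.775 = 5.740.
q = √5.740 = 2.396 m²/s.
V₁ = q/y₁ = 2.396/0.5291 = 4.528 m/s.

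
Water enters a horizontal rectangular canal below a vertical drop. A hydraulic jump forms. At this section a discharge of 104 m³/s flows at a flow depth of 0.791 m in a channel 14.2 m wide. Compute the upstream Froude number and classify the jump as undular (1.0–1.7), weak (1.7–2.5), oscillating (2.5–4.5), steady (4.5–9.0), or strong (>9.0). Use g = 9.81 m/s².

Fr₁ = 3.32; oscillating jump

q = Q/b = 104/14.2 = 7.32 m²/s; V₁ = q/y₁ = 9.26 m/s. Fr₁ = V₁/√(g·y₁) = 3.32.
Fr₁ = 3.32 lies in the oscillating range.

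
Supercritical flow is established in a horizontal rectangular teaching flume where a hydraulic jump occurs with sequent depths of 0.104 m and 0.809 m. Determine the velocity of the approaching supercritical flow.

V₁ = 5.90 m/s

For a rectangular channel the momentum equation gives q² = ½·g·y₁·y₂·(y₁ + y₂) = ½×9.81×0.104×0.809×0.913 = 0.377.
q = √0.377 = 0.614 m²/s.
V₁ = q/y₁ = 0.614/0.104 = 5.90 m/s.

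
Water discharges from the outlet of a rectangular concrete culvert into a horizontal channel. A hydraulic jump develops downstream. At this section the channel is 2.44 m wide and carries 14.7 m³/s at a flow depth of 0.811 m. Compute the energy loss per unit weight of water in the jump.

ΔE = 0.716 m

q = Q/b = 14.7/2.44 = 6.02 m²/s; V₁ = q/y₁ = 7.43 m/s. Fr₁ = V₁/√(g·y₁) = 2.63.
Bélanger equation: y₂/y₁ = ½[√(1 + 8Fr₁²) − 1] = ½[√56.49 − 1] = 3.26.
y₂ = 3.26 × 0.811 = 2.64 m.
V₂ = q/y₂ = 6.02/2.64 = 2.28 m/s. E₁ = y₁ + V₁²/2g = 3.62 m; E₂ = y₂ + V₂²/2g = 2.91 m. ΔE = E₁ − E₂ = 0.716 m.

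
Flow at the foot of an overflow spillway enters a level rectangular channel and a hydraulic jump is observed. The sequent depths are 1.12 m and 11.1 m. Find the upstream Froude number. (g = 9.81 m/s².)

Fr₁ = 7.35

For a rectangular channel the momentum equation gives q² = ½·g·y₁·y₂·(y₁ + y₂) = ½×9.81×1.12×11.1×12.2 = 745.
q = √745 = 27.3 m²/s.
V₁ = q/y₁ = 24.4 m/s; Fr₁ = V₁/√(g·y₁) = 7.35.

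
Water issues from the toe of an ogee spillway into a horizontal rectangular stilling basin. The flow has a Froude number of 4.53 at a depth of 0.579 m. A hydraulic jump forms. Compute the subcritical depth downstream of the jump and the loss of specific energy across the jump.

Fr₁ = 4.53 (given).
By Bélanger, y₂/y₁ = ½[√(1 + 8Fr₁²) − 1] = ½[√165.2 − 1] = 5.93.
y₂ = 5.93 × 0.579 = 3.43 m.
Head loss: ΔE = (y₂ − y₁)³/(4y₁y₂) = (3.43 − 0.579)³/(4×0.579×3.43) = 23.2/7.95 = 2.92 m.

y₂ = 3.43 m; ΔE = 2.92 m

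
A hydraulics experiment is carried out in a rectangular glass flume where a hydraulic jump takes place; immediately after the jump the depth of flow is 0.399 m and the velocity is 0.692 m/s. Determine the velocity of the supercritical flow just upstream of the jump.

V₁ = 3.40 m/s

Fr₂ = V₂/√(g·y₂) = 0.692/√(9.81×0.399) = 0.350.
The Bélanger relation is symmetric: y₁/y₂ = ½[√(1 + 8Fr₂²) − 1] = ½[√1.979 − 1] = 0.203.
y₁ = 0.203 × 0.399 = 0.0811 m.
V₁ = q/y₁ = 0.276/0.0811 = 3.40 m/s.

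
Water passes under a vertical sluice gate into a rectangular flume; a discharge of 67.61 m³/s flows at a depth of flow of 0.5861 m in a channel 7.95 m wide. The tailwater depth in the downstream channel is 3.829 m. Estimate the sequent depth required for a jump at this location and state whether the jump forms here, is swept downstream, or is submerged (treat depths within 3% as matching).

y₂ = 4.731 m; the jump is swept downstream

q = Q/b = 67.61/7.95 = 8.504 m²/s; V₁ = q/y₁ = 14.51 m/s. Fr₁ = V₁/√(g·y₁) = 6.051.
Sequent-depth ratio: y₂/y₁ = ½[√(1 + 8Fr₁²) − 1] = ½[√293.95 − 1] = 8.072.
y₂ = 8.072 × 0.5861 = 4.731 m.
Tailwater y_tw = 3.829 m: y_tw < y₂, so the jump is swept downstream.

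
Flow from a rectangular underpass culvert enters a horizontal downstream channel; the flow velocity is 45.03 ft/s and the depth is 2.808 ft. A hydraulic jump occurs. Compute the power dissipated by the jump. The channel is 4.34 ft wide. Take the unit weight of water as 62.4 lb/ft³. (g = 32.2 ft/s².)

Fr₁ = V₁/√(g·y₁) = 45.03/√(32.2×2.808) = 4.736.
Bélanger equation: y₂/y₁ = ½[√(1 + 8Fr₁²) − 1] = ½[√180.41 − 1] = 6.216.
y₂ = 6.216 × 2.808 = 17.45 ft.
q = V₁·y₁ = 45.03 × 2.808 = 126.4 ft²/s. V₂ = q/y₂ = 126.4/17.45 = 7.244 ft/s. E₁ = y₁ + V₁²/2g = 34.29 ft; E₂ = y₂ + V₂²/2g = 18.27 ft. ΔE = E₁ − E₂ = 16.03 ft.
Q = q·b = 126.4 × 4.34 = 548.8 cfs. P = γ·Q·ΔE/550 = 62.4 × 548.8 × 16.03 / 550 = 997.7 hp.

P = 997.7 hp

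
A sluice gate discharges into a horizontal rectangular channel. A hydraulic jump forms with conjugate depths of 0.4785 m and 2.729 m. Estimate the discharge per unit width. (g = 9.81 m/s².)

For a rectangular channel the momentum equation gives q² = ½·g·y₁·y₂·(y₁ + y₂) = ½×9.81×0.4785×2.729×3.208 = 20.54.
q = √20.54 = 4.533 m²/s.

q = 4.533 m²/s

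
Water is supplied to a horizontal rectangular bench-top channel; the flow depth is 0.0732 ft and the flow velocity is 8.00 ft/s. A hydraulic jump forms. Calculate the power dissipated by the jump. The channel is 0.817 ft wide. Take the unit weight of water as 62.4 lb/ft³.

Fr₁ = V₁/√(g·y₁) = 8.00/√(32.2×0.0732) = 5.21.
Bélanger equation: y₂/y₁ = ½[√(1 + 8Fr₁²) − 1] = ½[√218.2 − 1] = 6.89.
y₂ = 6.89 × 0.0732 = 0.504 ft.
q = V₁·y₁ = 8.00 × 0.0732 = 0.586 ft²/s. V₂ = q/y₂ = 0.586/0.504 = 1.16 ft/s. E₁ = y₁ + V₁²/2g = 1.07 ft; E₂ = y₂ + V₂²/2g = 0.525 ft. ΔE = E₁ − E₂ = 0.542 ft.
Q = q·b = 0.586 × 0.817 = 0.478 cfs. P = γ·Q·ΔE/550 = 62.4 × 0.478 × 0.542 / 550 = 0.0294 hp.

P = 0.0294 hp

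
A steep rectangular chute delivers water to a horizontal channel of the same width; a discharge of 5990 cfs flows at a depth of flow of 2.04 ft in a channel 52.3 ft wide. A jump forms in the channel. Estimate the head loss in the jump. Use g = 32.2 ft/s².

ΔE = 31.4 ft

q = Q/b = 5990/52.3 = 115 ft²/s; V₁ = q/y₁ = 56.1 ft/s. Fr₁ = V₁/√(g·y₁) = 6.93.
From the momentum equation for a rectangular channel, y₂/y₁ = ½[√(1 + 8Fr₁²) − 1] = ½[√384.9 − 1] = 9.31.
y₂ = 9.31 × 2.04 = 19.0 ft.
V₂ = q/y₂ = 115/19.0 = 6.03 ft/s. E₁ = y₁ + V₁²/2g = 51.0 ft; E₂ = y₂ + V₂²/2g = 19.6 ft. ΔE = E₁ − E₂ = 31.4 ft.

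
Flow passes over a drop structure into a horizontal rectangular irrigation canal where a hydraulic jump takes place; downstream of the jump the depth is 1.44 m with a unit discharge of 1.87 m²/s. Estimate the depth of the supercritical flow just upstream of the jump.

V₂ = q/y₂ = 1.87/1.44 = 1.30 m/s; Fr₂ = V₂/√(g·y₂) = 0.346.
From the momentum equation (using Fr₂), y₁/y₂ = ½[√(1 + 8Fr₂²) − 1] = ½[√1.955 − 1] = 0.199.
y₁ = 0.199 × 1.44 = 0.287 m.

y₁ = 0.287 m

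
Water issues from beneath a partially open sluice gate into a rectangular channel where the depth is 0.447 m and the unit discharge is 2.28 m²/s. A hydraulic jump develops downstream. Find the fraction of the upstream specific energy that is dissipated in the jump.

ΔE/E₁ = 0.164 (16.4%)

V₁ = q/y₁ = 2.28/0.447 = 5.10 m/s. Fr₁ = V₁/√(g·y₁) = 5.10/√(9.81×0.447) = 2.44.
By Bélanger, y₂/y₁ = ½[√(1 + 8Fr₁²) − 1] = ½[√48.46 − 1] = 2.98.
y₂ = 2.98 × 0.447 = 1.33 m.
E₁ = y₁ + V₁²/2g = 1.77 m. ΔE = (y₂ − y₁)³/(4y₁y₂) = 0.291 m. ΔE/E₁ = 0.291/1.77 = 0.164.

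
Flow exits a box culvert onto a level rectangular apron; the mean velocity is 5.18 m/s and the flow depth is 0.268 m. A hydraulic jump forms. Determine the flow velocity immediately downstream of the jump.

V₂ = 1.28 m/s

Fr₁ = V₁/√(g·y₁) = 5.18/√(9.81×0.268) = 3.19.
Sequent-depth ratio: y₂/y₁ = ½[√(1 + 8Fr₁²) − 1] = ½[√82.65 − 1] = 4.05.
y₂ = 4.05 × 0.268 = 1.08 m.
q = V₁·y₁ = 5.18 × 0.268 = 1.39 m²/s.
V₂ = q/y₂ = 1.39/1.08 = 1.28 m/s.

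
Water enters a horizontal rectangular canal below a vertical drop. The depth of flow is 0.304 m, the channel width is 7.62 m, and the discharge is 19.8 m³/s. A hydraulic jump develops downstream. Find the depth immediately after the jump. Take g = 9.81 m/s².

y₂ = 1.98 m

q = Q/b = 19.8/7.62 = 2.60 m²/s; V₁ = q/y₁ = 8.55 m/s. Fr₁ = V₁/√(g·y₁) = 4.95.
Sequent-depth ratio: y₂/y₁ = ½[√(1 + 8Fr₁²) − 1] = ½[√197.0 − 1] = 6.52.
y₂ = 6.52 × 0.304 = 1.98 m.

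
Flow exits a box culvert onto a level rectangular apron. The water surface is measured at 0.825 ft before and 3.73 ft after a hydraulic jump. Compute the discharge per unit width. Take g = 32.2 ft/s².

For a rectangular channel the momentum equation gives q² = ½·g·y₁·y₂·(y₁ + y₂) = ½×32.2×0.825×3.73×4.55 = 226.
q = √226 = 15.0 ft²/s.

q = 15.0 ft²/s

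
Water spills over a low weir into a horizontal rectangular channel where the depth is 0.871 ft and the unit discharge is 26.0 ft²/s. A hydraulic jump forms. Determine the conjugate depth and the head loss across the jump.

y₂ = 6.52 ft; ΔE = 7.94 ft

V₁ = q/y₁ = 26.0/0.871 = 29.9 ft/s. Fr₁ = V₁/√(g·y₁) = 29.9/√(32.2×0.871) = 5.64.
By Bélanger, y₂/y₁ = ½[√(1 + 8Fr₁²) − 1] = ½[√255.2 − 1] = 7.49.
y₂ = 7.49 × 0.871 = 6.52 ft.
Head loss: ΔE = (y₂ − y₁)³/(4y₁y₂) = (6.52 − 0.871)³/(4×0.871×6.52) = 180/22.7 = 7.94 ft.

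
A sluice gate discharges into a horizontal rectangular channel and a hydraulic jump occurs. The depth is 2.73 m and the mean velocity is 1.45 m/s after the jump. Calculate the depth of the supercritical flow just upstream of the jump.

y₁ = 0.377 m

Fr₂ = V₂/√(g·y₂) = 1.45/√(9.81×2.73) = 0.280.
From the momentum equation (using Fr₂), y₁/y₂ = ½[√(1 + 8Fr₂²) − 1] = ½[√1.628 − 1] = 0.138.
y₁ = 0.138 × 2.73 = 0.377 m.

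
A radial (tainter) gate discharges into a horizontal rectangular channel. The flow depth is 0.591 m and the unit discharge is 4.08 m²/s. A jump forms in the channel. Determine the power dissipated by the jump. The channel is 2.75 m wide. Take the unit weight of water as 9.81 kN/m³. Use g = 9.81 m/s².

P = 78.4 kW

V₁ = q/y₁ = 4.08/0.591 = 6.90 m/s. Fr₁ = V₁/√(g·y₁) = 6.90/√(9.81×0.591) = 2.87.
Conjugate-depth relation: y₂/y₁ = ½[√(1 + 8Fr₁²) − 1] = ½[√66.76 − 1] = 3.59.
y₂ = 3.59 × 0.591 = 2.12 m.
V₂ = q/y₂ = 4.08/2.12 = 1.93 m/s. E₁ = y₁ + V₁²/2g = 3.02 m; E₂ = y₂ + V₂²/2g = 2.31 m. ΔE = E₁ − E₂ = 0.712 m.
Q = q·b = 4.08 × 2.75 = 11.2 m³/s. P = γ·Q·ΔE = 9.81 × 11.2 × 0.712 = 78.4 kW.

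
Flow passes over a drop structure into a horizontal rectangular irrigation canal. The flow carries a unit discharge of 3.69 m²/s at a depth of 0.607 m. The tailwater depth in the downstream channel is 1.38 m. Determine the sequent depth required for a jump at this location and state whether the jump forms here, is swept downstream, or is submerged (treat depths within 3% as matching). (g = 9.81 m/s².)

V₁ = q/y₁ = 3.69/0.607 = 6.08 m/s. Fr₁ = V₁/√(g·y₁) = 6.08/√(9.81×0.607) = 2.49.
Sequent-depth ratio: y₂/y₁ = ½[√(1 + 8Fr₁²) − 1] = ½[√50.65 − 1] = 3.06.
y₂ = 3.06 × 0.607 = 1.86 m.
Tailwater y_tw = 1.38 m: y_tw < y₂, so the jump is swept downstream.

y₂ = 1.86 m; the jump is swept downstream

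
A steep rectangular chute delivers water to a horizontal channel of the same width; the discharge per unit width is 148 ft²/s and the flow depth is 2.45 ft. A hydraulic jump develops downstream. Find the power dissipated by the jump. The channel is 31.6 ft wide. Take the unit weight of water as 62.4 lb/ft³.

V₁ = q/y₁ = 148/2.45 = 60.4 ft/s. Fr₁ = V₁/√(g·y₁) = 60.4/√(32.2×2.45) = 6.80.
From the momentum equation for a rectangular channel, y₂/y₁ = ½[√(1 + 8Fr₁²) − 1] = ½[√371.0 − 1] = 9.13.
y₂ = 9.13 × 2.45 = 22.4 ft.
Head loss: ΔE = (y₂ − y₁)³/(4y₁y₂) = (22.4 − 2.45)³/(4×2.45×22.4) = 7906/219 = 36.1 ft.
Q = q·b = 148 × 31.6 = 4677 cfs. P = γ·Q·ΔE/550 = 62.4 × 4677 × 36.1 / 550 = 19135 hp.

P = 19135 hp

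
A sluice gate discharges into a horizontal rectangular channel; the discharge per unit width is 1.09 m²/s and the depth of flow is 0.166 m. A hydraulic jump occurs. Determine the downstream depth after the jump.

V₁ = q/y₁ = 1.09/0.166 = 6.57 m/s. Fr₁ = V₁/√(g·y₁) = 6.57/√(9.81×0.166) = 5.15.
Bélanger equation: y₂/y₁ = ½[√(1 + 8Fr₁²) − 1] = ½[√212.8 − 1] = 6.79.
y₂ = 6.79 × 0.166 = 1.13 m.

y₂ = 1.13 m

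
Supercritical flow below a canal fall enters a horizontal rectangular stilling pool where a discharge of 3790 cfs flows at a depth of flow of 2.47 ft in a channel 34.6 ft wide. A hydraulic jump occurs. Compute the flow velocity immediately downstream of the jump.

V₂ = 6.77 ft/s

q = Q/b = 3790/34.6 = 110 ft²/s; V₁ = q/y₁ = 44.3 ft/s. Fr₁ = V₁/√(g·y₁) = 4.97.
Conjugate-depth relation: y₂/y₁ = ½[√(1 + 8Fr₁²) − 1] = ½[√198.8 − 1] = 6.55.
y₂ = 6.55 × 2.47 = 16.2 ft.
V₂ = q/y₂ = 110/16.2 = 6.77 ft/s.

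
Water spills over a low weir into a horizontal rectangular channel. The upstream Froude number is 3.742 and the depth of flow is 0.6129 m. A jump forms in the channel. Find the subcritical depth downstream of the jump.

y₂ = 2.951 m

Fr₁ = 3.742 (given).
Sequent-depth ratio: y₂/y₁ = ½[√(1 + 8Fr₁²) − 1] = ½[√113.02 − 1] = 4.816.
y₂ = 4.816 × 0.6129 = 2.951 m.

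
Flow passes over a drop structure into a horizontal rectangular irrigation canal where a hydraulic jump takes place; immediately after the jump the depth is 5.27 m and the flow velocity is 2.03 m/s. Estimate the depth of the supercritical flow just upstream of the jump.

y₁ = 0.737 m

Fr₂ = V₂/√(g·y₂) = 2.03/√(9.81×5.27) = 0.282.
The Bélanger relation is symmetric: y₁/y₂ = ½[√(1 + 8Fr₂²) − 1] = ½[√1.638 − 1] = 0.140.
y₁ = 0.140 × 5.27 = 0.737 m.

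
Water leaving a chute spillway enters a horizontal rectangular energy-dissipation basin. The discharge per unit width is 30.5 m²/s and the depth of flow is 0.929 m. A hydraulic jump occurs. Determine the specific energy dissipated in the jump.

V₁ = q/y₁ = 30.5/0.929 = 32.8 m/s. Fr₁ = V₁/√(g·y₁) = 32.8/√(9.81×0.929) = 10.9.
Bélanger equation: y₂/y₁ = ½[√(1 + 8Fr₁²) − 1] = ½[√947.2 − 1] = 14.9.
y₂ = 14.9 × 0.929 = 13.8 m.
V₂ = q/y₂ = 30.5/13.8 = 2.21 m/s. E₁ = y₁ + V₁²/2g = 55.9 m; E₂ = y₂ + V₂²/2g = 14.1 m. ΔE = E₁ − E₂ = 41.8 m.

ΔE = 41.8 m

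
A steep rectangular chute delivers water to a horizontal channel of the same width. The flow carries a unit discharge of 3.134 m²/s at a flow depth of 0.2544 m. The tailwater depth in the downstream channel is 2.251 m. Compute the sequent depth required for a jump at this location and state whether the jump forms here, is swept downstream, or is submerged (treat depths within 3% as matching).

V₁ = q/y₁ = 3.134/0.2544 = 12.32 m/s. Fr₁ = V₁/√(g·y₁) = 12.32/√(9.81×0.2544) = 7.798.
Sequent-depth ratio: y₂/y₁ = ½[√(1 + 8Fr₁²) − 1] = ½[√487.48 − 1] = 10.54.
y₂ = 10.54 × 0.2544 = 2.681 m.
Tailwater y_tw = 2.251 m: y_tw < y₂, so the jump is swept downstream.

y₂ = 2.681 m; the jump is swept downstream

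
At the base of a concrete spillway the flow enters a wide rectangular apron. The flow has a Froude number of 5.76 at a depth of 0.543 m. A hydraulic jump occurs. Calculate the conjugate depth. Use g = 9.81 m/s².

y₂ = 4.16 m

Fr₁ = 5.76 (given).
Conjugate-depth relation: y₂/y₁ = ½[√(1 + 8Fr₁²) − 1] = ½[√266.4 − 1] = 7.66.
y₂ = 7.66 × 0.543 = 4.16 m.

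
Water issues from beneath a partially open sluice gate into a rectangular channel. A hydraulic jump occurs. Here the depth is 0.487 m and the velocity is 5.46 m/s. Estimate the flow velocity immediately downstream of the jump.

V₂ = 1.78 m/s

Fr₁ = V₁/√(g·y₁) = 5.46/√(9.81×0.487) = 2.50.
Bélanger equation: y₂/y₁ = ½[√(1 + 8Fr₁²) − 1] = ½[√50.92 − 1] = 3.07.
y₂ = 3.07 × 0.487 = 1.49 m.
q = V₁·y₁ = 5.46 × 0.487 = 2.66 m²/s.
V₂ = q/y₂ = 2.66/1.49 = 1.78 m/s.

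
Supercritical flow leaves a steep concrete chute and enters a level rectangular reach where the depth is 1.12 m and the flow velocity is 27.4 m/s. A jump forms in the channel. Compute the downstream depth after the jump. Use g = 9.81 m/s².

Fr₁ = V₁/√(g·y₁) = 27.4/√(9.81×1.12) = 8.27.
Bélanger equation: y₂/y₁ = ½[√(1 + 8Fr₁²) − 1] = ½[√547.6 − 1] = 11.2.
y₂ = 11.2 × 1.12 = 12.5 m.

y₂ = 12.5 m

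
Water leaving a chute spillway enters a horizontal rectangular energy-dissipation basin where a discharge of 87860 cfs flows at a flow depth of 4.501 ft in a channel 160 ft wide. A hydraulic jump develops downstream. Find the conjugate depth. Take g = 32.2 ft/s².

q = Q/b = 87860/160 = 549.1 ft²/s; V₁ = q/y₁ = 122.0 ft/s. Fr₁ = V₁/√(g·y₁) = 10.13.
Sequent-depth ratio: y₂/y₁ = ½[√(1 + 8Fr₁²) − 1] = ½[√822.58 − 1] = 13.84.
y₂ = 13.84 × 4.501 = 62.30 ft.

y₂ = 62.30 ft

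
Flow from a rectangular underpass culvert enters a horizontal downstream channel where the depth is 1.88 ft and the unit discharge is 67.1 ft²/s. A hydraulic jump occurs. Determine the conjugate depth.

y₂ = 11.3 ft

V₁ = q/y₁ = 67.1/1.88 = 35.7 ft/s. Fr₁ = V₁/√(g·y₁) = 35.7/√(32.2×1.88) = 4.59.
Bélanger equation: y₂/y₁ = ½[√(1 + 8Fr₁²) − 1] = ½[√169.3 − 1] = 6.01.
y₂ = 6.01 × 1.88 = 11.3 ft.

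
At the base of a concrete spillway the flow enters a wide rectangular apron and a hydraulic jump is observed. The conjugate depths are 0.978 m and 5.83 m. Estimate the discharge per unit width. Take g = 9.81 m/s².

For a rectangular channel the momentum equation gives q² = ½·g·y₁·y₂·(y₁ + y₂) = ½×9.81×0.978×5.83×6.81 = 190.
q = √190 = 13.8 m²/s.

q = 13.8 m²/s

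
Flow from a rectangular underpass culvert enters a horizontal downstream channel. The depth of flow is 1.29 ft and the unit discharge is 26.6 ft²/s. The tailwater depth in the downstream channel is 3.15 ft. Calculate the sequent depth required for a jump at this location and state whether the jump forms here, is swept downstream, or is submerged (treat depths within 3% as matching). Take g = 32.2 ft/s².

y₂ = 5.23 ft; the jump is swept downstream

V₁ = q/y₁ = 26.6/1.29 = 20.6 ft/s. Fr₁ = V₁/√(g·y₁) = 20.6/√(32.2×1.29) = 3.20.
Sequent-depth ratio: y₂/y₁ = ½[√(1 + 8Fr₁²) − 1] = ½[√82.89 − 1] = 4.05.
y₂ = 4.05 × 1.29 = 5.23 ft.
Tailwater y_tw = 3.15 ft: y_tw < y₂, so the jump is swept downstream.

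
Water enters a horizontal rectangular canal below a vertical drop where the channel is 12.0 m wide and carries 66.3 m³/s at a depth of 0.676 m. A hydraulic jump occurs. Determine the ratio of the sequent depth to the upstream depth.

y₂/y₁ = 4.02

q = Q/b = 66.3/12.0 = 5.52 m²/s; V₁ = q/y₁ = 8.17 m/s. Fr₁ = V₁/√(g·y₁) = 3.17.
Conjugate-depth relation: y₂/y₁ = ½[√(1 + 8Fr₁²) − 1] = ½[√81.58 − 1] = 4.02.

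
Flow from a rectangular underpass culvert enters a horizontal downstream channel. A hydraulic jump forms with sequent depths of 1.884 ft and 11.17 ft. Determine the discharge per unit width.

q = 66.50 ft²/s

For a rectangular channel the momentum equation gives q² = ½·g·y₁·y₂·(y₁ + y₂) = ½×32.2×1.884×11.17×13.05 = 4423.
q = √4423 = 66.50 ft²/s.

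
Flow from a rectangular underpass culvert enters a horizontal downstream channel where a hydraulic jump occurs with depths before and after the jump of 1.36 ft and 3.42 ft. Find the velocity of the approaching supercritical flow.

V₁ = 13.9 ft/s

For a rectangular channel the momentum equation gives q² = ½·g·y₁·y₂·(y₁ + y₂) = ½×32.2×1.36×3.42×4.78 = 358.
q = √358 = 18.9 ft²/s.
V₁ = q/y₁ = 18.9/1.36 = 13.9 ft/s.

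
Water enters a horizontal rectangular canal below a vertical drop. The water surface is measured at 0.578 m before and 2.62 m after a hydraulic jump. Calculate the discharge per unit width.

For a rectangular channel the momentum equation gives q² = ½·g·y₁·y₂·(y₁ + y₂) = ½×9.81×0.578×2.62×3.20 = 23.8.
q = √23.8 = 4.87 m²/s.

q = 4.87 m²/s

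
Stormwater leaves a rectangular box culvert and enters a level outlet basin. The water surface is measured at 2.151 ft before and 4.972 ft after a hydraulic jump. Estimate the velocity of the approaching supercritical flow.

V₁ = 16.28 ft/s

For a rectangular channel the momentum equation gives q² = ½·g·y₁·y₂·(y₁ + y₂) = ½×32.2×2.151×4.972×7.123 = 1226.
q = √1226 = 35.02 ft²/s.
V₁ = q/y₁ = 35.02/2.151 = 16.28 ft/s.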